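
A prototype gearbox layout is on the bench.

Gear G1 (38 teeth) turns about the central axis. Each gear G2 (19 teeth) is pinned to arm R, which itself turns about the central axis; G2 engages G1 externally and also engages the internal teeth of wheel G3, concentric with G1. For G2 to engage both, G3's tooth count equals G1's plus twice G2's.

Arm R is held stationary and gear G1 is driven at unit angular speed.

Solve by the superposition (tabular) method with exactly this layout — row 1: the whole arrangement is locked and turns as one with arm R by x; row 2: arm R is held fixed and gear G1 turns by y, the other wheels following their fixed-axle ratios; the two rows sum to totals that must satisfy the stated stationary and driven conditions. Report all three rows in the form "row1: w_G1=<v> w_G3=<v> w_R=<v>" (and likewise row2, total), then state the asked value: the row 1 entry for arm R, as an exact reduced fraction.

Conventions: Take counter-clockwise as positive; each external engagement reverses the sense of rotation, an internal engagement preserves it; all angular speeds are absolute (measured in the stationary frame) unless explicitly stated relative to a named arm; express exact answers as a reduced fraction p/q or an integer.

class = planetary set [G3 = 38+2·19 = 76; Willis about the carrier]
row 1: whole set turns with the arm by x
row 2 (arm held, sun turns y): ω_ring = −(38/76)·y, ω_arm = 0
boundary: total ω_arm = x = 0 and total ω_sun = x + y = 1  ⇒  y = 1, x = 0
row 2 ring = −(38/76)·1 = -1/2
totals (row 1 + row 2): sun 0 + 1 = 1, ring 0 + (-1/2) = -1/2, arm 0 + 0 = 0
asked cell (row1, arm) = 0

row1: w_G1=0 w_G3=0 w_R=0
row2: w_G1=1 w_G3=-1/2 w_R=0
total: w_G1=1 w_G3=-1/2 w_R=0
asked value: 0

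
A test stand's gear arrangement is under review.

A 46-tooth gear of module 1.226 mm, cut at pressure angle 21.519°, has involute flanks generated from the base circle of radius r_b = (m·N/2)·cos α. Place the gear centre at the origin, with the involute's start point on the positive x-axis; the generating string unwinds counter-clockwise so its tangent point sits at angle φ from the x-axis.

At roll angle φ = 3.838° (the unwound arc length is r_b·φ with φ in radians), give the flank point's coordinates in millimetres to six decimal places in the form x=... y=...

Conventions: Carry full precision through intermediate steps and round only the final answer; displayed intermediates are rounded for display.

x=26.291274 y=0.002627

topology: single-mesh involute geometry — m = 1.226, N = 46
pitch radius r_p = m·N/2 = 1.226·46/2 = 28.198000
base radius r_b = r_p·cos α = 28.198000·cos 21.519° = 26.232486
roll angle φ = 3.838° = 0.06698574 rad
x = r_b·(cos φ + φ·sin φ) = 26.291274
y = r_b·(sin φ − φ·cos φ) = 0.002627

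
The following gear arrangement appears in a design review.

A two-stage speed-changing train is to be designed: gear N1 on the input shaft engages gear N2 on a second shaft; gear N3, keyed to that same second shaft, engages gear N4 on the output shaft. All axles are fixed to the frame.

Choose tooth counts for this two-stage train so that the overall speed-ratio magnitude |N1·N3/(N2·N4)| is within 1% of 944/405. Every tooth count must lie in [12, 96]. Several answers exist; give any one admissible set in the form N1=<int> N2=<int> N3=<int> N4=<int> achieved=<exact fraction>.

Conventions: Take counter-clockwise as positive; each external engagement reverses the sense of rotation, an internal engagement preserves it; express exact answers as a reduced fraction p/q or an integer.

design class (target 944/405): fixed-axis compound train
target = 944/405 in lowest terms: an exact hit needs N1·N3 = k·944 and N2·N4 = k·405 for one integer k, every count in [12, 96]; additionally prefer no 1:1 stage (N1 ≠ N2, N3 ≠ N4)
k = 1: N1·N3 = 944 = 16·59, N2·N4 = 405 = 15·27
achieved = 16·59/(15·27) = 944/405; |achieved − target| = 0 ≤ 236/10125 ✓

N1=16 N2=15 N3=59 N4=27 achieved=944/405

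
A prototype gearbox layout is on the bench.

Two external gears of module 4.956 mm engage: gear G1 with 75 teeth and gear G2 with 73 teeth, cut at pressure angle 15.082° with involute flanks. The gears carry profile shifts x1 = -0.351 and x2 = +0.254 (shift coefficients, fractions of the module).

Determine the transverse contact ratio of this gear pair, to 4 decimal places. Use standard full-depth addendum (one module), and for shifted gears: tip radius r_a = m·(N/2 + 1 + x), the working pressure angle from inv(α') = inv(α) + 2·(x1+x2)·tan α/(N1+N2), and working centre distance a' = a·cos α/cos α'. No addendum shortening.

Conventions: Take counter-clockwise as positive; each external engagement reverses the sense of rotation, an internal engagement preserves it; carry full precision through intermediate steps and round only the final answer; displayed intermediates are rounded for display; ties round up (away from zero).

2.2012

recognized (one external pair, fixed centres): single-mesh tooth geometry, m = 4.956, N1 = 75, N2 = 73
base radii: r_b1 = 179.448290, r_b2 = 174.663002
tip radii: r_a1 = 189.066444, r_a2 = 187.108824
inv(α') = inv(15.082°) + 2·(-0.351+0.254)·tan α/(75+73) = 0.00589991  ⇒  α' = 14.79773°
a' = a·cos α / cos α' = 366.7440·cos 15.082°/cos 14.79773° = 366.258816
action lengths: √(r_a1²−r_b1²) = 59.535129, √(r_a2²−r_b2²) = 67.101027
base pitch p_b = π·m·cos α = 15.033425
CR = (59.535129 + 67.101027 − 366.258816·sin 14.79773°)/15.033425 = 2.201156
contact ratio ≈ 2.2012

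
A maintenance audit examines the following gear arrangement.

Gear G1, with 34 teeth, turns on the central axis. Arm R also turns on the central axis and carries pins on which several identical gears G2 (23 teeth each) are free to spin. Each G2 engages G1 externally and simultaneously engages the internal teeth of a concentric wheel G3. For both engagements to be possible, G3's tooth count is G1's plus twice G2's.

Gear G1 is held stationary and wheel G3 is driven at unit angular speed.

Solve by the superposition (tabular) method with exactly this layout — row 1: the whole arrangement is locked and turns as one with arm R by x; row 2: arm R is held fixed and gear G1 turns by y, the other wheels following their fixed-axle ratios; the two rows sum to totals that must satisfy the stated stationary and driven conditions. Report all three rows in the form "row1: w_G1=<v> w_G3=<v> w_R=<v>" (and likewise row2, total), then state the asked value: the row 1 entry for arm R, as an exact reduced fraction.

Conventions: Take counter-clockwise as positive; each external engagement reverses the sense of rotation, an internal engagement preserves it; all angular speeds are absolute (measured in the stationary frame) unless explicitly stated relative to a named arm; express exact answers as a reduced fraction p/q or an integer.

row1: w_G1=40/57 w_G3=40/57 w_R=40/57
row2: w_G1=-40/57 w_G3=17/57 w_R=0
total: w_G1=0 w_G3=1 w_R=40/57
asked value: 40/57

planetary set (34T centre, 23T on arm, 80T internal) — Willis relation
superposition row 1 [locked train]: every member turns x
superposition row 2 [arm held]: sun y, ring −(34/80)·y, arm 0
boundary: total ω_sun = x + y = 0 and total ω_ring = x − (34/80)·y = 1  ⇒  y = -40/57, x = 40/57
row 2 ring = −(34/80)·(-40/57) = 17/57
totals (row 1 + row 2): sun 40/57 + (-40/57) = 0, ring 40/57 + 17/57 = 1, arm 40/57 + 0 = 40/57
asked cell (row1, arm) = 40/57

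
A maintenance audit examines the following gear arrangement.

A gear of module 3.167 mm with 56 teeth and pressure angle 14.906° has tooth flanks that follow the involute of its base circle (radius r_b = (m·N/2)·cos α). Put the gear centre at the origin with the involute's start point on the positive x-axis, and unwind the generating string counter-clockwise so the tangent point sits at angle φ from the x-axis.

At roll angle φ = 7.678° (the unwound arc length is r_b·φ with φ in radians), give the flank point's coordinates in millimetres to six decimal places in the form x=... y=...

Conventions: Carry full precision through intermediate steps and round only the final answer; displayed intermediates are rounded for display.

x=86.457942 y=0.068614

single-mesh involute tooth geometry (56T wheel at module 3.167)
pitch radius r_p = m·N/2 = 3.167·56/2 = 88.676000
base radius r_b = r_p·cos α = 88.676000·cos 14.906° = 85.691977
roll angle φ = 7.678° = 0.13400638 rad
x = r_b·(cos φ + φ·sin φ) = 86.457942
y = r_b·(sin φ − φ·cos φ) = 0.068614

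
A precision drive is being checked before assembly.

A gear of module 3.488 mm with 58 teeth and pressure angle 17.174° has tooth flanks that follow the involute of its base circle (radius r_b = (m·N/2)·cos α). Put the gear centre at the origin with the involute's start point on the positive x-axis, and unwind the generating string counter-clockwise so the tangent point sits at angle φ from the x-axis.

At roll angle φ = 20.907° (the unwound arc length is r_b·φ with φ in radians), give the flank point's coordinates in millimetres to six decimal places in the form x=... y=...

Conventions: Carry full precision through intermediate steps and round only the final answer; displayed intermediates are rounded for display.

x=102.863181 y=1.544393

single-mesh involute tooth geometry (58T wheel at module 3.488)
pitch radius r_p = m·N/2 = 3.488·58/2 = 101.152000
base radius r_b = r_p·cos α = 101.152000·cos 17.174° = 96.641880
roll angle φ = 20.907° = 0.36489599 rad
x = r_b·(cos φ + φ·sin φ) = 102.863181
y = r_b·(sin φ − φ·cos φ) = 1.544393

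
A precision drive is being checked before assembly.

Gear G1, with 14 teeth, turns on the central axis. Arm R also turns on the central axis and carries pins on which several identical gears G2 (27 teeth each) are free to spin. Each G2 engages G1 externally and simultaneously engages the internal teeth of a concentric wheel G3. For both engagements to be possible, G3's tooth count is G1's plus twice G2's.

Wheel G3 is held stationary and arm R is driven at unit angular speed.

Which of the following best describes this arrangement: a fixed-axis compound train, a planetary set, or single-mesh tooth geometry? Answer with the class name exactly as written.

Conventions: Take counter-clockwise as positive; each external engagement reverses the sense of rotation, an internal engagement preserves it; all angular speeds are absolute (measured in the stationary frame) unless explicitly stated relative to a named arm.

planetary set

topology: planetary set — G1 14T / G2 27T / G3 68T, arm = carrier (Willis)
classification: planetary set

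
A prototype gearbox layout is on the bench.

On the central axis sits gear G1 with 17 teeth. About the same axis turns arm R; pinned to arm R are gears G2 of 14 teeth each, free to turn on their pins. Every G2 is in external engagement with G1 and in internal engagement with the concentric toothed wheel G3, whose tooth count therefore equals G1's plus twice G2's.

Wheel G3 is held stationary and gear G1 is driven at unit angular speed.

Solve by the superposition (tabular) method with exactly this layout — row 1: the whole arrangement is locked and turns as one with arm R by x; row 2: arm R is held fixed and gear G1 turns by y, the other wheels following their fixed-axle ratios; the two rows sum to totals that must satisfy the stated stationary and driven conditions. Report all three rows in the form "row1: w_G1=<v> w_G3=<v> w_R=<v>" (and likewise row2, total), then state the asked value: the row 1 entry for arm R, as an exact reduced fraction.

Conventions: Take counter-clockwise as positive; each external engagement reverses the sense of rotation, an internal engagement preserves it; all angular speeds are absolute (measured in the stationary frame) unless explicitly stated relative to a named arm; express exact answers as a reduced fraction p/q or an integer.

row1: w_G1=17/62 w_G3=17/62 w_R=17/62
row2: w_G1=45/62 w_G3=-17/62 w_R=0
total: w_G1=1 w_G3=0 w_R=17/62
asked value: 17/62

topology: planetary set — G1 17T / G2 14T / G3 45T, arm = carrier (Willis)
row 1: whole set turns with the arm by x
row 2 — arm fixed, fixed-axis ratios: sun y, ring −(17/45)·y, arm 0
boundary: total ω_ring = x − (17/45)·y = 0 and total ω_sun = x + y = 1  ⇒  y = 45/62, x = 17/62
row 2 ring = −(17/45)·45/62 = -17/62
totals (row 1 + row 2): sun 17/62 + 45/62 = 1, ring 17/62 + (-17/62) = 0, arm 17/62 + 0 = 17/62
asked cell (row1, arm) = 17/62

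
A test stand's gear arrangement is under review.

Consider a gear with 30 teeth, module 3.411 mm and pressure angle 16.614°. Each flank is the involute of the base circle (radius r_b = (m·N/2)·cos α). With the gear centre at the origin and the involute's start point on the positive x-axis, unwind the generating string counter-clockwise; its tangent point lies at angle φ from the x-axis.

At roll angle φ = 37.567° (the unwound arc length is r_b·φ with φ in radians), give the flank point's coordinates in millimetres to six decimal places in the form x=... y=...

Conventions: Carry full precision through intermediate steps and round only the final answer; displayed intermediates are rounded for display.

x=58.461898 y=4.411608

recognized (one wheel, involute flank): single-mesh tooth geometry, m = 3.411, N = 30
pitch radius r_p = m·N/2 = 3.411·30/2 = 51.165000
base radius r_b = r_p·cos α = 51.165000·cos 16.614° = 49.029001
roll angle φ = 37.567° = 0.65566784 rad
x = r_b·(cos φ + φ·sin φ) = 58.461898
y = r_b·(sin φ − φ·cos φ) = 4.411608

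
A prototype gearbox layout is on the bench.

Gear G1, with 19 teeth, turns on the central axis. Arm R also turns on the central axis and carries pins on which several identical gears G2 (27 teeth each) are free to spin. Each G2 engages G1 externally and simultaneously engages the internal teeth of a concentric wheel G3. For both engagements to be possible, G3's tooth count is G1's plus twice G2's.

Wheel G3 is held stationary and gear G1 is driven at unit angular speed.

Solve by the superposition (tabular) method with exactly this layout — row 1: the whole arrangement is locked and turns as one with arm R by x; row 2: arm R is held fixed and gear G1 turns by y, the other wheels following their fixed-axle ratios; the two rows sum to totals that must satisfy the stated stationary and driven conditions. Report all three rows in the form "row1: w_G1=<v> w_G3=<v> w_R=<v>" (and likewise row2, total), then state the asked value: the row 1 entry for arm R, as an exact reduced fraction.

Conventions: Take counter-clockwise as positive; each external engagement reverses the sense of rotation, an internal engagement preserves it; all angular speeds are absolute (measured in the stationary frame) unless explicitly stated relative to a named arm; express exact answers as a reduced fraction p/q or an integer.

class = planetary set [G3 = 19+2·27 = 73; Willis about the carrier]
row 1 — lock + rotate with arm: ω_sun = ω_ring = ω_arm = x
row 2: sun turns y, ring = −(19/73)·y, arm 0
boundary: total ω_ring = x − (19/73)·y = 0 and total ω_sun = x + y = 1  ⇒  y = 73/92, x = 19/92
row 2 ring = −(19/73)·73/92 = -19/92
totals (row 1 + row 2): sun 19/92 + 73/92 = 1, ring 19/92 + (-19/92) = 0, arm 19/92 + 0 = 19/92
asked cell (row1, arm) = 19/92

row1: w_G1=19/92 w_G3=19/92 w_R=19/92
row2: w_G1=73/92 w_G3=-19/92 w_R=0
total: w_G1=1 w_G3=0 w_R=19/92
asked value: 19/92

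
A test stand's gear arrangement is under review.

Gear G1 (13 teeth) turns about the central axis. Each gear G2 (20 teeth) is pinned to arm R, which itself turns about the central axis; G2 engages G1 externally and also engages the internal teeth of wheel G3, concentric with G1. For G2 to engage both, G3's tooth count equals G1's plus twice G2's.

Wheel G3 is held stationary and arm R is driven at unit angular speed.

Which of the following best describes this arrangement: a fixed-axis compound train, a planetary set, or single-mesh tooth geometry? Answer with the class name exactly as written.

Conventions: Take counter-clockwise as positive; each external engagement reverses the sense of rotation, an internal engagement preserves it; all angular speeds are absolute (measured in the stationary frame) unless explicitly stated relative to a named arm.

planetary set

recognized (axles ride arm R): planetary set, 13/20/53 teeth
classification: planetary set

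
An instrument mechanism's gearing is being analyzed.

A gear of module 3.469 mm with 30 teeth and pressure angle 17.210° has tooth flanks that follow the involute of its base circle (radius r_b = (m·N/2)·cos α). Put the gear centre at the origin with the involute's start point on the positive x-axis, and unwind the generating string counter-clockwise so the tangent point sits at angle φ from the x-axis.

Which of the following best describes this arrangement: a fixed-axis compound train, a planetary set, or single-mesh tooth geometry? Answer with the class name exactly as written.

single-mesh tooth geometry

recognized (one wheel, involute flank): single-mesh tooth geometry, m = 3.469, N = 30
classification: single-mesh tooth geometry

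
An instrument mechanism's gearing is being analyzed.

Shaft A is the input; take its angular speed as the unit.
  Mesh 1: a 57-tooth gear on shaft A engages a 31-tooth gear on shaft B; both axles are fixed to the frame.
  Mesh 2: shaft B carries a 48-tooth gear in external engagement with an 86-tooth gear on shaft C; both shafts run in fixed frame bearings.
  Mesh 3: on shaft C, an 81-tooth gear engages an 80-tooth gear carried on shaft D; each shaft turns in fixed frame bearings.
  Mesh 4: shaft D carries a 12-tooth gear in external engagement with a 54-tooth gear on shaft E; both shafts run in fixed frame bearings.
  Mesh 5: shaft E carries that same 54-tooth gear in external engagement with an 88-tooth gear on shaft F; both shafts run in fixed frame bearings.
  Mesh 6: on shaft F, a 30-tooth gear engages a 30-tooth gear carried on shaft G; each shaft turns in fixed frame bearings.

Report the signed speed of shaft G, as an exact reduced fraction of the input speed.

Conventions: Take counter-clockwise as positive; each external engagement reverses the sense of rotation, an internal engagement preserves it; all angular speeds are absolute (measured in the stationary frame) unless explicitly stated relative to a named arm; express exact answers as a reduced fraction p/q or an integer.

6-mesh fixed-axis compound train (all bearings frame-fixed)
mesh 1 [57T→31T]: |ω|/ω_in = 1×57/31 = 57/31, sense flips to −
mesh 2 [48T→86T]: |ω|/ω_in = (57/31)×48/86 = 1368/1333, sense flips to +
mesh 3 [81T→80T]: |ω|/ω_in = (1368/1333)×81/80 = 13851/13330, sense flips to −
mesh 4 [12T→54T]: |ω|/ω_in = (13851/13330)×12/54 = 1539/6665, sense flips to +
mesh 5 [54T→88T]: |ω|/ω_in = (1539/6665)×54/88 = 41553/293260, sense flips to −
mesh 6 [30T→30T]: |ω|/ω_in = (41553/293260)×30/30 = 41553/293260, sense flips to +
signed output speed (× input speed) = 41553/293260

41553/293260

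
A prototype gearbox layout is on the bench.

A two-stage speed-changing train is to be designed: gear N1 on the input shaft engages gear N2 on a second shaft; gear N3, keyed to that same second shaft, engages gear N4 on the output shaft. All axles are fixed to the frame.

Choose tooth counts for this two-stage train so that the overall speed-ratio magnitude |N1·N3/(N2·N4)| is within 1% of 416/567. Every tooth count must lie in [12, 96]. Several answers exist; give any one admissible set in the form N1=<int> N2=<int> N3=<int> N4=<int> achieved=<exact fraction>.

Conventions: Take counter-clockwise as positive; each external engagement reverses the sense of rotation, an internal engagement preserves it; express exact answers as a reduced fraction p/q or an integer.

topology: fixed-axis compound train — 2 stages, target 416/567
target = 416/567 in lowest terms: an exact hit needs N1·N3 = k·416 and N2·N4 = k·567 for one integer k, every count in [12, 96]; additionally prefer no 1:1 stage (N1 ≠ N2, N3 ≠ N4)
k = 1: N1·N3 = 416 = 13·32, N2·N4 = 567 = 21·27
achieved = 13·32/(21·27) = 416/567; |achieved − target| = 0 ≤ 104/14175 ✓

N1=13 N2=21 N3=32 N4=27 achieved=416/567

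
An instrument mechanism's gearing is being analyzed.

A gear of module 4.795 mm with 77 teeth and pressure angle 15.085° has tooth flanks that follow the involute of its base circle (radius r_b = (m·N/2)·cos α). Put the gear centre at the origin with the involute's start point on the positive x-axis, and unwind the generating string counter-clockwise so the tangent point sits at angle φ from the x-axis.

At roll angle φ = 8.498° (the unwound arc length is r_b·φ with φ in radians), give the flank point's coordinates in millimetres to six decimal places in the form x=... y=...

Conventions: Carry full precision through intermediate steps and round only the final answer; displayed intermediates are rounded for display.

x=180.195855 y=0.193431

topology: single-mesh involute geometry — m = 4.795, N = 77
pitch radius r_p = m·N/2 = 4.795·77/2 = 184.607500
base radius r_b = r_p·cos α = 184.607500·cos 15.085° = 178.246073
roll angle φ = 8.498° = 0.14831808 rad
x = r_b·(cos φ + φ·sin φ) = 180.195855
y = r_b·(sin φ − φ·cos φ) = 0.193431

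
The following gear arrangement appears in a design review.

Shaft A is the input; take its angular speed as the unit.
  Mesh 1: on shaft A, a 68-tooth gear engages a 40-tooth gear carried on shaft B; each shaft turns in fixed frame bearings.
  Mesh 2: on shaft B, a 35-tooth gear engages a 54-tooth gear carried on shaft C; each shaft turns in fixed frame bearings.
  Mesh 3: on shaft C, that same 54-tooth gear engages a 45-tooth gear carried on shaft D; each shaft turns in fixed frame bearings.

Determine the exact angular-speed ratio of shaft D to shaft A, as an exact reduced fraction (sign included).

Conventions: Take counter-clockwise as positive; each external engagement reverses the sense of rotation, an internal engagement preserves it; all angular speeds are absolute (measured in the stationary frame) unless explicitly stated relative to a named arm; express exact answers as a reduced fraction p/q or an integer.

-119/90

class = fixed-axis compound train [3 meshes; 3 ratios multiply, 3 sense flips]
mesh 1 [68T→40T]: running ratio 17/10, sense −
mesh 2 [35T→54T]: running ratio 119/108, sense +
mesh 3 [54T→45T]: running ratio 119/90, sense −
ω_out/ω_in = -119/90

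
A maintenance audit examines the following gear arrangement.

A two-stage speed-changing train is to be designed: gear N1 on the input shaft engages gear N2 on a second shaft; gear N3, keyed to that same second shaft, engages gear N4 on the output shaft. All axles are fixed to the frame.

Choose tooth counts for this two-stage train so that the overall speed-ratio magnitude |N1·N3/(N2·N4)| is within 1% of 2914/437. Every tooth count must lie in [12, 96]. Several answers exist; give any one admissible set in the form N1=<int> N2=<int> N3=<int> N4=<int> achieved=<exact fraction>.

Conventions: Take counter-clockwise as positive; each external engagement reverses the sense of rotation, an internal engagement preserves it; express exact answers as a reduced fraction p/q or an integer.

2-stage fixed-axis compound train for ratio 2914/437
target = 2914/437 in lowest terms: an exact hit needs N1·N3 = k·2914 and N2·N4 = k·437 for one integer k, every count in [12, 96]; additionally prefer no 1:1 stage (N1 ≠ N2, N3 ≠ N4)
k = 1: N1·N3 = 2914 = 31·94, N2·N4 = 437 = 19·23
achieved = 31·94/(19·23) = 2914/437; |achieved − target| = 0 ≤ 1457/21850 ✓

N1=31 N2=19 N3=94 N4=23 achieved=2914/437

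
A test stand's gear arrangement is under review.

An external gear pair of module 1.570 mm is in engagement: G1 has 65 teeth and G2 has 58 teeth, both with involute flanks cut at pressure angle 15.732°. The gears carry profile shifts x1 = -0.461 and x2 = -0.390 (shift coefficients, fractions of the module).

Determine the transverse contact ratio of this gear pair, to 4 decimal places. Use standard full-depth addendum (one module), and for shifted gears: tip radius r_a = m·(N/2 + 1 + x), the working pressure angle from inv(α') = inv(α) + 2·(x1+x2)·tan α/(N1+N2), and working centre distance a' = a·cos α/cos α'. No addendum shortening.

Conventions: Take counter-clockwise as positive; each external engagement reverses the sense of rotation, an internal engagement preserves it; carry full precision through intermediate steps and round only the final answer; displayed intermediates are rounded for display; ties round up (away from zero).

2.5759

single-mesh involute tooth geometry (65T engaging 58T at module 1.570)
base radii: r_b1 = 49.113627, r_b2 = 43.824467
tip radii: r_a1 = 51.871230, r_a2 = 46.487700
inv(α') = inv(15.732°) + 2·(-0.461-0.390)·tan α/(65+58) = 0.00321700  ⇒  α' = 12.12539°
a' = a·cos α / cos α' = 96.5550·cos 15.732°/cos 12.12539° = 95.058833
action lengths: √(r_a1²−r_b1²) = 16.687604, √(r_a2²−r_b2²) = 15.508782
base pitch p_b = π·m·cos α = 4.747539
CR = (16.687604 + 15.508782 − 95.058833·sin 12.12539°)/4.747539 = 2.575883
contact ratio ≈ 2.5759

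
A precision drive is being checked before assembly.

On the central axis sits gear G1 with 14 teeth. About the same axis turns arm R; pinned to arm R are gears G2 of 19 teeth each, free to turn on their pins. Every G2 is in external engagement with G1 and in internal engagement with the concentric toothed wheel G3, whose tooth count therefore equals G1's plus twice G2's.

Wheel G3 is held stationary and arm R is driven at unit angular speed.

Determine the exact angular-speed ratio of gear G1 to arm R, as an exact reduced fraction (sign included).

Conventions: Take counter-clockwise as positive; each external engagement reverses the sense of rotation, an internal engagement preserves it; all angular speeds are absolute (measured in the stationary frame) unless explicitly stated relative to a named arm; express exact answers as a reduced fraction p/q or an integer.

33/7

class = planetary set [G3 = 14+2·19 = 52; Willis about the carrier]
ring teeth: 14 + 2·19 = 52
14(ω_sun−ω_arm) = −52(ω_ring−ω_arm),  ω_ring = 0, ω_arm = 1
ω_sun = 1 − (52/14)(0−1) = 33/7
ω_out/ω_in = 33/7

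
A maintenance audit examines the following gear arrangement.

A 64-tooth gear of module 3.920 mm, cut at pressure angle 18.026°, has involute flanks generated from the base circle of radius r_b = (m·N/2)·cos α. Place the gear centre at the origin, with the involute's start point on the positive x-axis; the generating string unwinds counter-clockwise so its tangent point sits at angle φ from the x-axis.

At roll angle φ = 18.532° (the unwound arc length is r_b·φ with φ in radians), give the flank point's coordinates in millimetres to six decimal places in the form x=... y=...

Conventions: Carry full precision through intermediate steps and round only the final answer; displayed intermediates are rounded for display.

topology: single-mesh involute geometry — m = 3.920, N = 64
pitch radius r_p = m·N/2 = 3.920·64/2 = 125.440000
base radius r_b = r_p·cos α = 125.440000·cos 18.026° = 119.282927
roll angle φ = 18.532° = 0.32344442 rad
x = r_b·(cos φ + φ·sin φ) = 125.360154
y = r_b·(sin φ − φ·cos φ) = 1.331391

x=125.360154 y=1.331391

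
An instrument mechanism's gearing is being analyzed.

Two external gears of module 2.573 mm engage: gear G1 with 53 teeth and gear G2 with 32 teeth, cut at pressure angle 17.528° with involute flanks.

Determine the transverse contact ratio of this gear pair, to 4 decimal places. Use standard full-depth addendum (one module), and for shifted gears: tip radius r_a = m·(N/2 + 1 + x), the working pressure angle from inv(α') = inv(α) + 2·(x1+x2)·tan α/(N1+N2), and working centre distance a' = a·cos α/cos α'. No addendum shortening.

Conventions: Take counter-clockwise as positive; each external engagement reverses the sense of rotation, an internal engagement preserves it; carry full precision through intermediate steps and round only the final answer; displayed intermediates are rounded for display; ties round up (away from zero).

1.8517

class = single-mesh tooth geometry [involute pair 53T × 32T, m = 2.573]
base radii: r_b1 = 65.018686, r_b2 = 39.256565
tip radii: r_a1 = 70.757500, r_a2 = 43.741000
no profile shift: α' = α, a' = a
action lengths: √(r_a1²−r_b1²) = 27.914052, √(r_a2²−r_b2²) = 19.292413
base pitch p_b = π·m·cos α = 7.708009
CR = (27.914052 + 19.292413 − 109.352500·sin 17.52800°)/7.708009 = 1.851655
contact ratio ≈ 1.8517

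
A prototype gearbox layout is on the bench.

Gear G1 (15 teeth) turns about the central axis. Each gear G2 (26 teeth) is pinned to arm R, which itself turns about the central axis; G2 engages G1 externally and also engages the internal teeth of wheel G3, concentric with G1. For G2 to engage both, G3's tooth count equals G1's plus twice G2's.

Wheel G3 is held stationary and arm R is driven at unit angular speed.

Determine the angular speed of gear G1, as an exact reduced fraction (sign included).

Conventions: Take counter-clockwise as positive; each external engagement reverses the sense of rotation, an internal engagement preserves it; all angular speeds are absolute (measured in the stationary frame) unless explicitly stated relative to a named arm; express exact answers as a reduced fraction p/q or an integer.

topology: planetary set — G1 15T / G2 26T / G3 67T, arm = carrier (Willis)
ring teeth: 15 + 2·26 = 67
15(ω_sun−ω_arm) = −67(ω_ring−ω_arm),  ω_ring = 0, ω_arm = 1
ω_sun = 1 − (67/15)(0−1) = 82/15
exact speed ratio = 82/15

82/15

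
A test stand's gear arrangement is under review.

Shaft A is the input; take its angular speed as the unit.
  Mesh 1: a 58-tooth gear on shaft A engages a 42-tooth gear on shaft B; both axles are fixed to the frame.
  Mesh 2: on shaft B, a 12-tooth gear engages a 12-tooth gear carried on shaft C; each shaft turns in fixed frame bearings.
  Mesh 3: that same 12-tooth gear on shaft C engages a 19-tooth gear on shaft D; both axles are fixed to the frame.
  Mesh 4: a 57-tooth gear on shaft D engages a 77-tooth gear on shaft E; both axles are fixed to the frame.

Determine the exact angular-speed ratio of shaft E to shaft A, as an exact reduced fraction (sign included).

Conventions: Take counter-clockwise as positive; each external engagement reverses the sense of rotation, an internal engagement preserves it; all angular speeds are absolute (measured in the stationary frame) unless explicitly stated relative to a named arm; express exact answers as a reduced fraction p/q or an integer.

class = fixed-axis compound train [4 meshes; 4 ratios multiply, 4 sense flips]
mesh 1 [58T→42T]: running ratio 29/21, sense −
mesh 2 [12T→12T]: running ratio 29/21, sense +
mesh 3 [12T→19T]: running ratio 116/133, sense −
mesh 4 [57T→77T]: running ratio 348/539, sense +
ω_out/ω_in = 348/539

348/539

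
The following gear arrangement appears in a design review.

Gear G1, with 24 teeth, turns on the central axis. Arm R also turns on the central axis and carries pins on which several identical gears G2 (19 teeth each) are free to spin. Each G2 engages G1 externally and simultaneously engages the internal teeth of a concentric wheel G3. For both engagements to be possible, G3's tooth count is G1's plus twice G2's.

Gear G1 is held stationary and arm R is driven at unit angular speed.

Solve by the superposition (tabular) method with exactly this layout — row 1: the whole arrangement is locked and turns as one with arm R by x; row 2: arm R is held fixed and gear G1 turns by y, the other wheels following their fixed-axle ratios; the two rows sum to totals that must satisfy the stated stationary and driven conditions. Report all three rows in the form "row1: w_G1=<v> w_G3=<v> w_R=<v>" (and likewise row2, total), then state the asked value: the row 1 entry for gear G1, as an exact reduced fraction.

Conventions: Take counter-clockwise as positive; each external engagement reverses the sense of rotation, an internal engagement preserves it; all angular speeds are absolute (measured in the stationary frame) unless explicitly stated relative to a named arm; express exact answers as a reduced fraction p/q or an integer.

row1: w_G1=1 w_G3=1 w_R=1
row2: w_G1=-1 w_G3=12/31 w_R=0
total: w_G1=0 w_G3=43/31 w_R=1
asked value: 1

planetary set (24T centre, 19T on arm, 62T internal) — Willis relation
row 1 — lock + rotate with arm: ω_sun = ω_ring = ω_arm = x
row 2: sun turns y, ring = −(24/62)·y, arm 0
boundary: total ω_sun = x + y = 0 and total ω_arm = x = 1  ⇒  y = -1, x = 1
row 2 ring = −(24/62)·(-1) = 12/31
totals (row 1 + row 2): sun 1 + (-1) = 0, ring 1 + 12/31 = 43/31, arm 1 + 0 = 1
asked cell (row1, sun) = 1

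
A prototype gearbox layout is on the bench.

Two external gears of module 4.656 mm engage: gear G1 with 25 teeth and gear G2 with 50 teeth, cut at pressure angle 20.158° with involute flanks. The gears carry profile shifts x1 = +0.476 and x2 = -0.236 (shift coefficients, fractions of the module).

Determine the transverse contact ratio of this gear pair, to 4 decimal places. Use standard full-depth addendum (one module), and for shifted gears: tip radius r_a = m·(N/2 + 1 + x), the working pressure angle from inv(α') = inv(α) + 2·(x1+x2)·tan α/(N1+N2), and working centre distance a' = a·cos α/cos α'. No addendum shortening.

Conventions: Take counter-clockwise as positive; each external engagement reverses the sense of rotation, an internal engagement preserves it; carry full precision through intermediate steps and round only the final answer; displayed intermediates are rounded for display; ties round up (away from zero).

single-mesh involute tooth geometry (25T engaging 50T at module 4.656)
base radii: r_b1 = 54.635011, r_b2 = 109.270021
tip radii: r_a1 = 65.072256, r_a2 = 119.957184
inv(α') = inv(20.158°) + 2·(+0.476-0.236)·tan α/(25+50) = 0.01762226  ⇒  α' = 21.10725°
a' = a·cos α / cos α' = 174.6000·cos 20.158°/cos 21.10725° = 175.692604
action lengths: √(r_a1²−r_b1²) = 35.347052, √(r_a2²−r_b2²) = 49.495338
base pitch p_b = π·m·cos α = 13.731276
CR = (35.347052 + 49.495338 − 175.692604·sin 21.10725°)/13.731276 = 1.571076
contact ratio ≈ 1.5711

1.5711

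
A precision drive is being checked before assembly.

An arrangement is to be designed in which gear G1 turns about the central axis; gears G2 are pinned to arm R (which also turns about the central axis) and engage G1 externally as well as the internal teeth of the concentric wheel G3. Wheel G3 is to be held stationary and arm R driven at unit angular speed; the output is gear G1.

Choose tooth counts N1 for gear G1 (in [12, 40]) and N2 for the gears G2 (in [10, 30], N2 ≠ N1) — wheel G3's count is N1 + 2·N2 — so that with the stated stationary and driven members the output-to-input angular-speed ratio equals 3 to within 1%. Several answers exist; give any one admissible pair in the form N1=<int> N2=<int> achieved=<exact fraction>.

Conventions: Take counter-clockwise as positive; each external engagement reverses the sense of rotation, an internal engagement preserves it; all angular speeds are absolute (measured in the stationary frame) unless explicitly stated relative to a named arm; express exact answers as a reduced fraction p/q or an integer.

topology: planetary set — design target 3, arm = carrier (Willis)
Willis with ω_ring = 0: ω_sun/ω_arm = (N1+N3)/N1; set equal to 3  ⇒  N3/N1 = 3 − 1 = 2
N3 = N1 + 2·N2  ⇒  N2/N1 = (N3/N1 − 1)/2 = (2 − 1)/2 = 1/2
smallest multiple with N1 ≥ 12 and N2 ≥ 10: k = 10  ⇒  N1 = 10·2 = 20, N2 = 10·1 = 10 (N1 ≤ 40, N2 ≤ 30, N2 ≠ N1 ✓), N3 = 20 + 2·10 = 40
check: (N1+N3)/N1 with N1 = 20, N3 = 40 gives 3; |achieved − target| = 0 ≤ 3/100 ✓

N1=20 N2=10 achieved=3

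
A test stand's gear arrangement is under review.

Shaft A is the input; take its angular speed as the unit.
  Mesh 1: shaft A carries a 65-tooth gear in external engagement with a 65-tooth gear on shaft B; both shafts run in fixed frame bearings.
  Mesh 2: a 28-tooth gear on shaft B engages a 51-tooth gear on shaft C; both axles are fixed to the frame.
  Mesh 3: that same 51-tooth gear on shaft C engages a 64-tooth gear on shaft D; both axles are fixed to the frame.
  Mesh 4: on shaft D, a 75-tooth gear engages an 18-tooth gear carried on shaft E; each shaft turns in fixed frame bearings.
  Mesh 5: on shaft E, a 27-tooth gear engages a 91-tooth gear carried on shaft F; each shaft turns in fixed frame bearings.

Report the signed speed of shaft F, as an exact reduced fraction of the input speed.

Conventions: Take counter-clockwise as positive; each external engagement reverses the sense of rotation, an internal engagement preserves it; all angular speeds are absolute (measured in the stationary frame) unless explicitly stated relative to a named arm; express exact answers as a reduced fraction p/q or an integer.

5-mesh fixed-axis compound train (all bearings frame-fixed)
mesh 1 [65T→65T]: |ω|/ω_in = 1×65/65 = 1, sense flips to −
mesh 2 [28T→51T]: |ω|/ω_in = 1×28/51 = 28/51, sense flips to +
mesh 3 [51T→64T]: |ω|/ω_in = (28/51)×51/64 = 7/16, sense flips to −
mesh 4 [75T→18T]: |ω|/ω_in = (7/16)×75/18 = 175/96, sense flips to +
mesh 5 [27T→91T]: |ω|/ω_in = (175/96)×27/91 = 225/416, sense flips to −
signed output speed (× input speed) = -225/416

-225/416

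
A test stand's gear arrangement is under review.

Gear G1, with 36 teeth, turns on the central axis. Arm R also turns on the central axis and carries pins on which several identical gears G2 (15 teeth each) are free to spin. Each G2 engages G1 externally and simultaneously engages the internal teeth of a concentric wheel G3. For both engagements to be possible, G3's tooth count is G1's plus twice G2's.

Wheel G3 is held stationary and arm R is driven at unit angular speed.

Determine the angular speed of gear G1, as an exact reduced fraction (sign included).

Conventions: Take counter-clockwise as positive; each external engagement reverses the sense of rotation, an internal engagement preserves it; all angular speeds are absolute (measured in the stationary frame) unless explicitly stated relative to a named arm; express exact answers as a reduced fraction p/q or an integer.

17/6

recognized (axles ride arm R): planetary set, 36/15/66 teeth
ring teeth: 36 + 2·15 = 66
36(ω_sun−ω_arm) = −66(ω_ring−ω_arm),  ω_ring = 0, ω_arm = 1
ω_sun = 1 − (66/36)(0−1) = 17/6
exact speed ratio = 17/6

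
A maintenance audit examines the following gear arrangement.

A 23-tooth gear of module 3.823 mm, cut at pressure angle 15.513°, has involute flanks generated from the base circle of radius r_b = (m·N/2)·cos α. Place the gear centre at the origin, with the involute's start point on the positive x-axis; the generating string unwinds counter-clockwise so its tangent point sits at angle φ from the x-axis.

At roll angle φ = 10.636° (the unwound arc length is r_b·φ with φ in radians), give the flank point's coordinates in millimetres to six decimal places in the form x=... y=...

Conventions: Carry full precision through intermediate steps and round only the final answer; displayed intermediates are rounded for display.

x=43.086494 y=0.090019

single-mesh involute tooth geometry (23T wheel at module 3.823)
pitch radius r_p = m·N/2 = 3.823·23/2 = 43.964500
base radius r_b = r_p·cos α = 43.964500·cos 15.513° = 42.362864
roll angle φ = 10.636° = 0.18563322 rad
x = r_b·(cos φ + φ·sin φ) = 43.086494
y = r_b·(sin φ − φ·cos φ) = 0.090019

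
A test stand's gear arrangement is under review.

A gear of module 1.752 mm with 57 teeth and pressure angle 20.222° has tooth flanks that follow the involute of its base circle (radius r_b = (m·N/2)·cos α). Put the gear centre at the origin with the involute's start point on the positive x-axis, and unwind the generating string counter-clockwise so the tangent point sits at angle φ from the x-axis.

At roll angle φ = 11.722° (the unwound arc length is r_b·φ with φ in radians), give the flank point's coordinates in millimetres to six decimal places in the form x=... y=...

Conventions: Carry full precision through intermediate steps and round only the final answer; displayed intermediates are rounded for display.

class = single-mesh tooth geometry [base-circle involute, m = 1.752, 57T]
pitch radius r_p = m·N/2 = 1.752·57/2 = 49.932000
base radius r_b = r_p·cos α = 49.932000·cos 20.222° = 46.854210
roll angle φ = 11.722° = 0.20458749 rad
x = r_b·(cos φ + φ·sin φ) = 47.824539
y = r_b·(sin φ − φ·cos φ) = 0.133182

x=47.824539 y=0.133182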